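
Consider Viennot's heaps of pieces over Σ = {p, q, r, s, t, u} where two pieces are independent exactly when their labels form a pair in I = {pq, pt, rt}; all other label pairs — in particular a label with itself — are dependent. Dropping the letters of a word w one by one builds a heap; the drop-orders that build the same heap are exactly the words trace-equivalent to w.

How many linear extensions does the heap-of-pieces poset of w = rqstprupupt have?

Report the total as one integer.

6

drop 0:r onto floor
drop 1:q onto {0:r}
drop 2:s onto {1:q}
drop 3:t onto {2:s}
drop 4:p onto {2:s}
drop 5:r onto {4:p}
drop 6:u onto {3:t, 5:r}
drop 7:p onto {6:u}
drop 8:u onto {7:p}
drop 9:p onto {8:u}
drop 10:t onto {8:u}
ground layer = {0:r}
drop-orders for the pieces not yet dropped (sum over which currently-grounded one goes next):
  1 to go: {9} 1  {10} 1
  2 to go: {9,10} 2
  3 to go: {8,9,10} 2
  4 to go: {7,8,9,10} 2
  5 to go: {6,7,8,9,10} 2
  6 to go: {3,6,7,8,9,10} 2  {5,6,7,8,9,10} 2
  7 to go: {3,5,6,7,8,9,10} 4  {4,5,6,7,8,9,10} 2
  8 to go: {3,4,5,6,7,8,9,10} 6
  9 to go: {2,3,4,5,6,7,8,9,10} 6
  if 0:r drops first: 6 orders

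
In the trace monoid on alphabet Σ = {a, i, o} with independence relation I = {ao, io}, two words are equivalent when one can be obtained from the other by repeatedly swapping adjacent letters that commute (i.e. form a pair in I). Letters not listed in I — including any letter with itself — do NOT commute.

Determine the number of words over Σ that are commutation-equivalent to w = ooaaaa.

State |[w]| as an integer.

15

piece 0:o — minimal
piece 1:o rests on {0:o}
piece 2:a — minimal
piece 3:a rests on {2:a}
piece 4:a rests on {3:a}
piece 5:a rests on {4:a}
minimal pieces: {0:o, 2:a}
ways to finish when only these pieces remain (= sum over removing one remaining piece with nothing left below it):
  1 left: {1}→1  {5}→1
  2 left: {0,1}→1  {1,5}→2  {4,5}→1
  3 left: {0,1,5}→3  {1,4,5}→3  {3,4,5}→1
  4 left: {0,1,4,5}→6  {1,3,4,5}→4  {2,3,4,5}→1
  placing 0:o first → 5 extensions
  placing 2:a first → 10 extensions
total linear extensions = 15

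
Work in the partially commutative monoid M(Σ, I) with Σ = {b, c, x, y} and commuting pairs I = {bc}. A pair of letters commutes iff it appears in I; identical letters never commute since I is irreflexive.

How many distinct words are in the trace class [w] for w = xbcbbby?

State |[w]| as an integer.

5

piece 0:x — minimal
piece 1:b rests on {0:x}
piece 2:c rests on {0:x}
piece 3:b rests on {1:b}
piece 4:b rests on {3:b}
piece 5:b rests on {4:b}
piece 6:y rests on {2:c, 5:b}
minimal pieces: {0:x}
ways to finish when only these pieces remain (= sum over removing one remaining piece with nothing left below it):
  1 left: {6}→1
  2 left: {2,6}→1  {5,6}→1
  3 left: {2,5,6}→2  {4,5,6}→1
  4 left: {2,4,5,6}→3  {3,4,5,6}→1
  5 left: {1,3,4,5,6}→1  {2,3,4,5,6}→4
  placing 0:x first → 5 extensions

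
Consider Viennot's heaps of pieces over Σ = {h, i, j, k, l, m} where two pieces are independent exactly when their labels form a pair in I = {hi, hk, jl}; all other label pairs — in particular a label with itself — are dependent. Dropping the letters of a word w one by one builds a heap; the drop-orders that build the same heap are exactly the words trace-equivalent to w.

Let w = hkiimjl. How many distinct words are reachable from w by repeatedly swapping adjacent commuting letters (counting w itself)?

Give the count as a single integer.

8

0(h) covers ∅
1(k) covers ∅
2(i) covers 1:k
3(i) covers 2:i
4(m) covers 0:h, 3:i
5(j) covers 4:m
6(l) covers 4:m
floor of heap: 0:h, 1:k
completions by unplaced set U, small U first (add the entries for U minus each lowest piece of U):
  |U|=1: {5}:1  {6}:1
  |U|=2: {5,6}:2
  |U|=3: {4,5,6}:2
  |U|=4: {0,4,5,6}:2  {3,4,5,6}:2
  |U|=5: {0,3,4,5,6}:4  {2,3,4,5,6}:2
  start at 0(h): 2
  start at 1(k): 6
sum over floor = 8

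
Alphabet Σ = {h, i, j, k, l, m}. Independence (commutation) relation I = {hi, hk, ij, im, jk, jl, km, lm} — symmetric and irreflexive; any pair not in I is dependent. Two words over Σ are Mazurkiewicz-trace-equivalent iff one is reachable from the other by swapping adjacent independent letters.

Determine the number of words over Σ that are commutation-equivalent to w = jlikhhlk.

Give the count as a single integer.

piece 0:j — minimal
piece 1:l — minimal
piece 2:i rests on {1:l}
piece 3:k rests on {2:i}
piece 4:h rests on {0:j, 1:l}
piece 5:h rests on {4:h}
piece 6:l rests on {3:k, 5:h}
piece 7:k rests on {6:l}
minimal pieces: {0:j, 1:l}
ways to finish when only these pieces remain (= sum over removing one remaining piece with nothing left below it):
  1 left: {7}→1
  2 left: {6,7}→1
  3 left: {3,6,7}→1  {5,6,7}→1
  4 left: {2,3,6,7}→1  {3,5,6,7}→2  {4,5,6,7}→1
  5 left: {0,4,5,6,7}→1  {2,3,5,6,7}→3  {3,4,5,6,7}→3
  6 left: {0,3,4,5,6,7}→4  {2,3,4,5,6,7}→6
  placing 0:j first → 6 extensions
  placing 1:l first → 10 extensions
total linear extensions = 16

16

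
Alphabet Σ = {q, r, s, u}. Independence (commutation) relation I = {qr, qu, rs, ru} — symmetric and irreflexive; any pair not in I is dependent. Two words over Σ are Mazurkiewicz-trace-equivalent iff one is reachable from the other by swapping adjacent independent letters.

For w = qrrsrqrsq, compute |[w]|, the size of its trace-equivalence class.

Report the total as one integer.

126

drop 0:q onto floor
drop 1:r onto floor
drop 2:r onto {1:r}
drop 3:s onto {0:q}
drop 4:r onto {2:r}
drop 5:q onto {3:s}
drop 6:r onto {4:r}
drop 7:s onto {5:q}
drop 8:q onto {7:s}
ground layer = {0:q, 1:r}
drop-orders for the pieces not yet dropped (sum over which currently-grounded one goes next):
  1 to go: {6} 1  {8} 1
  2 to go: {4,6} 1  {6,8} 2  {7,8} 1
  3 to go: {2,4,6} 1  {4,6,8} 3  {5,7,8} 1  {6,7,8} 3
  4 to go: {1,2,4,6} 1  {2,4,6,8} 4  {3,5,7,8} 1  {4,6,7,8} 6  {5,6,7,8} 4
  5 to go: {0,3,5,7,8} 1  {1,2,4,6,8} 5  {2,4,6,7,8} 10  {3,5,6,7,8} 5  {4,5,6,7,8} 10
  6 to go: {0,3,5,6,7,8} 6  {1,2,4,6,7,8} 15  {2,4,5,6,7,8} 20  {3,4,5,6,7,8} 15
  7 to go: {0,3,4,5,6,7,8} 21  {1,2,4,5,6,7,8} 35  {2,3,4,5,6,7,8} 35
  if 0:q drops first: 70 orders
  if 1:r drops first: 56 orders
heap linearizations: 126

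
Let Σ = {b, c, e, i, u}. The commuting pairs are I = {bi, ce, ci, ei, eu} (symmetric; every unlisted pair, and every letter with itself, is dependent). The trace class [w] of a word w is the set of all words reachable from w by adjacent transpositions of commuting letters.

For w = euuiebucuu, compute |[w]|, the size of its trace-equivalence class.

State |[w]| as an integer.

16

piece 0:e — minimal
piece 1:u — minimal
piece 2:u rests on {1:u}
piece 3:i rests on {2:u}
piece 4:e rests on {0:e}
piece 5:b rests on {2:u, 4:e}
piece 6:u rests on {3:i, 5:b}
piece 7:c rests on {6:u}
piece 8:u rests on {7:c}
piece 9:u rests on {8:u}
minimal pieces: {0:e, 1:u}
ways to finish when only these pieces remain (= sum over removing one remaining piece with nothing left below it):
  1 left: {9}→1
  2 left: {8,9}→1
  3 left: {7,8,9}→1
  4 left: {6,7,8,9}→1
  5 left: {3,6,7,8,9}→1  {5,6,7,8,9}→1
  6 left: {3,5,6,7,8,9}→2  {4,5,6,7,8,9}→1
  7 left: {0,4,5,6,7,8,9}→1  {2,3,5,6,7,8,9}→2  {3,4,5,6,7,8,9}→3
  8 left: {0,3,4,5,6,7,8,9}→4  {1,2,3,5,6,7,8,9}→2  {2,3,4,5,6,7,8,9}→5
  placing 0:e first → 7 extensions
  placing 1:u first → 9 extensions
total linear extensions = 16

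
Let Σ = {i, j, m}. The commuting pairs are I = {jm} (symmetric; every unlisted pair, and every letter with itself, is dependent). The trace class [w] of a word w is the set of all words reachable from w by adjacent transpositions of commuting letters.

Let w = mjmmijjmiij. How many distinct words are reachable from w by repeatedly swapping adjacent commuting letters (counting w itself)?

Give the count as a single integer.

0(m) covers ∅
1(j) covers ∅
2(m) covers 0:m
3(m) covers 2:m
4(i) covers 1:j, 3:m
5(j) covers 4:i
6(j) covers 5:j
7(m) covers 4:i
8(i) covers 6:j, 7:m
9(i) covers 8:i
10(j) covers 9:i
floor of heap: 0:m, 1:j
completions by unplaced set U, small U first (add the entries for U minus each lowest piece of U):
  |U|=1: {10}:1
  |U|=2: {9,10}:1
  |U|=3: {8,9,10}:1
  |U|=4: {6,8,9,10}:1  {7,8,9,10}:1
  |U|=5: {5,6,8,9,10}:1  {6,7,8,9,10}:2
  |U|=6: {5,6,7,8,9,10}:3
  |U|=7: {4,5,6,7,8,9,10}:3
  |U|=8: {1,4,5,6,7,8,9,10}:3  {3,4,5,6,7,8,9,10}:3
  |U|=9: {1,3,4,5,6,7,8,9,10}:6  {2,3,4,5,6,7,8,9,10}:3
  start at 0(m): 9
  start at 1(j): 3
sum over floor = 12

12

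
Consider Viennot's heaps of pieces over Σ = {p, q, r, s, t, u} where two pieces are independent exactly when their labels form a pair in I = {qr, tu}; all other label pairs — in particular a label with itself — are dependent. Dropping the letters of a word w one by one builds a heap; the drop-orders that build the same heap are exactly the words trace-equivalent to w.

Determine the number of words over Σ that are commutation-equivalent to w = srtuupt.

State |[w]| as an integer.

3

piece 0:s — minimal
piece 1:r rests on {0:s}
piece 2:t rests on {1:r}
piece 3:u rests on {1:r}
piece 4:u rests on {3:u}
piece 5:p rests on {2:t, 4:u}
piece 6:t rests on {5:p}
minimal pieces: {0:s}
ways to finish when only these pieces remain (= sum over removing one remaining piece with nothing left below it):
  1 left: {6}→1
  2 left: {5,6}→1
  3 left: {2,5,6}→1  {4,5,6}→1
  4 left: {2,4,5,6}→2  {3,4,5,6}→1
  5 left: {2,3,4,5,6}→3
  placing 0:s first → 3 extensions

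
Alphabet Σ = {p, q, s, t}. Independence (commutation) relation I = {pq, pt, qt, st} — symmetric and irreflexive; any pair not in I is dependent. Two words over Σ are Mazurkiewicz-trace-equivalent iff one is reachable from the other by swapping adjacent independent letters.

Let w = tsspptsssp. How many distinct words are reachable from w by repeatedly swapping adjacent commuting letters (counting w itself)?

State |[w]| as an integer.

0(t) covers ∅
1(s) covers ∅
2(s) covers 1:s
3(p) covers 2:s
4(p) covers 3:p
5(t) covers 0:t
6(s) covers 4:p
7(s) covers 6:s
8(s) covers 7:s
9(p) covers 8:s
floor of heap: 0:t, 1:s
completions by unplaced set U, small U first (add the entries for U minus each lowest piece of U):
  |U|=1: {5}:1  {9}:1
  |U|=2: {0,5}:1  {5,9}:2  {8,9}:1
  |U|=3: {0,5,9}:3  {5,8,9}:3  {7,8,9}:1
  |U|=4: {0,5,8,9}:6  {5,7,8,9}:4  {6,7,8,9}:1
  |U|=5: {0,5,7,8,9}:10  {4,6,7,8,9}:1  {5,6,7,8,9}:5
  |U|=6: {0,5,6,7,8,9}:15  {3,4,6,7,8,9}:1  {4,5,6,7,8,9}:6
  |U|=7: {0,4,5,6,7,8,9}:21  {2,3,4,6,7,8,9}:1  {3,4,5,6,7,8,9}:7
  |U|=8: {0,3,4,5,6,7,8,9}:28  {1,2,3,4,6,7,8,9}:1  {2,3,4,5,6,7,8,9}:8
  start at 0(t): 9
  start at 1(s): 36
sum over floor = 45

45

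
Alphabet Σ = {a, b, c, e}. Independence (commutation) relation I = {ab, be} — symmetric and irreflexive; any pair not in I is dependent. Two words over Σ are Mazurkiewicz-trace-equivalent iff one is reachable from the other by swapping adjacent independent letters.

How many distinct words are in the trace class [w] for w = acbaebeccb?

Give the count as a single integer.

10

#0=a has no predecessor
#1=c depends on [0:a]
#2=b depends on [1:c]
#3=a depends on [1:c]
#4=e depends on [3:a]
#5=b depends on [2:b]
#6=e depends on [4:e]
#7=c depends on [5:b, 6:e]
#8=c depends on [7:c]
#9=b depends on [8:c]
sources: [0:a]
N(rest) = Σ N(rest − s) over sources s of rest; N(one piece) = 1:
  size 1 → [9]=1
  size 2 → [8,9]=1
  size 3 → [7,8,9]=1
  size 4 → [5,7,8,9]=1  [6,7,8,9]=1
  size 5 → [2,5,7,8,9]=1  [4,6,7,8,9]=1  [5,6,7,8,9]=2
  size 6 → [2,5,6,7,8,9]=3  [3,4,6,7,8,9]=1  [4,5,6,7,8,9]=3
  size 7 → [2,4,5,6,7,8,9]=6  [3,4,5,6,7,8,9]=4
  size 8 → [2,3,4,5,6,7,8,9]=10
  first=0(a) contributes 10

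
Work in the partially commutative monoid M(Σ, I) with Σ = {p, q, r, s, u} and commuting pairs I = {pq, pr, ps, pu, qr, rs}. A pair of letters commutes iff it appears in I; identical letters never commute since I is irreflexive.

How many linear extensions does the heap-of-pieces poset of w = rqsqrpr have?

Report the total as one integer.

140

drop 0:r onto floor
drop 1:q onto floor
drop 2:s onto {1:q}
drop 3:q onto {2:s}
drop 4:r onto {0:r}
drop 5:p onto floor
drop 6:r onto {4:r}
ground layer = {0:r, 1:q, 5:p}
drop-orders for the pieces not yet dropped (sum over which currently-grounded one goes next):
  1 to go: {3} 1  {5} 1  {6} 1
  2 to go: {2,3} 1  {3,5} 2  {3,6} 2  {4,6} 1  {5,6} 2
  3 to go: {0,4,6} 1  {1,2,3} 1  {2,3,5} 3  {2,3,6} 3  {3,4,6} 3  {3,5,6} 6  {4,5,6} 3
  4 to go: {0,3,4,6} 4  {0,4,5,6} 4  {1,2,3,5} 4  {1,2,3,6} 4  {2,3,4,6} 6  {2,3,5,6} 12  {3,4,5,6} 12
  5 to go: {0,2,3,4,6} 10  {0,3,4,5,6} 20  {1,2,3,4,6} 10  {1,2,3,5,6} 20  {2,3,4,5,6} 30
  if 0:r drops first: 60 orders
  if 1:q drops first: 60 orders
  if 5:p drops first: 20 orders
heap linearizations: 140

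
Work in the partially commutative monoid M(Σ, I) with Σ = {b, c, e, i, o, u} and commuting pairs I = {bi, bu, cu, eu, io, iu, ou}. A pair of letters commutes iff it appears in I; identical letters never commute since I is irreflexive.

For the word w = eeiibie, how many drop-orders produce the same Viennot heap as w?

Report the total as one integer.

#0=e has no predecessor
#1=e depends on [0:e]
#2=i depends on [1:e]
#3=i depends on [2:i]
#4=b depends on [1:e]
#5=i depends on [3:i]
#6=e depends on [4:b, 5:i]
sources: [0:e]
N(rest) = Σ N(rest − s) over sources s of rest; N(one piece) = 1:
  size 1 → [6]=1
  size 2 → [4,6]=1  [5,6]=1
  size 3 → [3,5,6]=1  [4,5,6]=2
  size 4 → [2,3,5,6]=1  [3,4,5,6]=3
  size 5 → [2,3,4,5,6]=4
  first=0(e) contributes 4

4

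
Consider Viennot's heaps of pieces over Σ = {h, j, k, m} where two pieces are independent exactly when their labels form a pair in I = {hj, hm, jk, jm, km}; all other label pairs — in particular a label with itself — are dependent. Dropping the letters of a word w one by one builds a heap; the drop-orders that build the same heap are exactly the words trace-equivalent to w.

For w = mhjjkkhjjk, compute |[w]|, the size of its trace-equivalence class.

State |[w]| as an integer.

piece 0:m — minimal
piece 1:h — minimal
piece 2:j — minimal
piece 3:j rests on {2:j}
piece 4:k rests on {1:h}
piece 5:k rests on {4:k}
piece 6:h rests on {5:k}
piece 7:j rests on {3:j}
piece 8:j rests on {7:j}
piece 9:k rests on {6:h}
minimal pieces: {0:m, 1:h, 2:j}
ways to finish when only these pieces remain (= sum over removing one remaining piece with nothing left below it):
  1 left: {0}→1  {8}→1  {9}→1
  2 left: {0,8}→2  {0,9}→2  {6,9}→1  {7,8}→1  {8,9}→2
  3 left: {0,6,9}→3  {0,7,8}→3  {0,8,9}→6  {3,7,8}→1  {5,6,9}→1  {6,8,9}→3  {7,8,9}→3
  4 left: {0,3,7,8}→4  {0,5,6,9}→4  {0,6,8,9}→12  {0,7,8,9}→12  {2,3,7,8}→1  {3,7,8,9}→4  {4,5,6,9}→1  {5,6,8,9}→4  {6,7,8,9}→6
  5 left: {0,2,3,7,8}→5  {0,3,7,8,9}→20  {0,4,5,6,9}→5  {0,5,6,8,9}→20  {0,6,7,8,9}→30  {1,4,5,6,9}→1  {2,3,7,8,9}→5  {3,6,7,8,9}→10  {4,5,6,8,9}→5  {5,6,7,8,9}→10
  6 left: {0,1,4,5,6,9}→6  {0,2,3,7,8,9}→30  {0,3,6,7,8,9}→60  {0,4,5,6,8,9}→30  {0,5,6,7,8,9}→60  {1,4,5,6,8,9}→6  {2,3,6,7,8,9}→15  {3,5,6,7,8,9}→20  {4,5,6,7,8,9}→15
  7 left: {0,1,4,5,6,8,9}→42  {0,2,3,6,7,8,9}→105  {0,3,5,6,7,8,9}→140  {0,4,5,6,7,8,9}→105  {1,4,5,6,7,8,9}→21  {2,3,5,6,7,8,9}→35  {3,4,5,6,7,8,9}→35
  8 left: {0,1,4,5,6,7,8,9}→168  {0,2,3,5,6,7,8,9}→280  {0,3,4,5,6,7,8,9}→280  {1,3,4,5,6,7,8,9}→56  {2,3,4,5,6,7,8,9}→70
  placing 0:m first → 126 extensions
  placing 1:h first → 630 extensions
  placing 2:j first → 504 extensions
total linear extensions = 1260

1260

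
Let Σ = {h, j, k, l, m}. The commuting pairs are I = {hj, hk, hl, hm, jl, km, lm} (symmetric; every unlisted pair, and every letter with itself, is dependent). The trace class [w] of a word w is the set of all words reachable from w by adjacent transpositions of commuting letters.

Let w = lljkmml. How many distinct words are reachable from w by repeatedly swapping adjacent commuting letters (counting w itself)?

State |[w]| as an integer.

0(l) covers ∅
1(l) covers 0:l
2(j) covers ∅
3(k) covers 1:l, 2:j
4(m) covers 2:j
5(m) covers 4:m
6(l) covers 3:k
floor of heap: 0:l, 2:j
completions by unplaced set U, small U first (add the entries for U minus each lowest piece of U):
  |U|=1: {5}:1  {6}:1
  |U|=2: {3,6}:1  {4,5}:1  {5,6}:2
  |U|=3: {1,3,6}:1  {3,5,6}:3  {4,5,6}:3
  |U|=4: {0,1,3,6}:1  {1,3,5,6}:4  {3,4,5,6}:6
  |U|=5: {0,1,3,5,6}:5  {1,3,4,5,6}:10  {2,3,4,5,6}:6
  start at 0(l): 16
  start at 2(j): 15
sum over floor = 31

31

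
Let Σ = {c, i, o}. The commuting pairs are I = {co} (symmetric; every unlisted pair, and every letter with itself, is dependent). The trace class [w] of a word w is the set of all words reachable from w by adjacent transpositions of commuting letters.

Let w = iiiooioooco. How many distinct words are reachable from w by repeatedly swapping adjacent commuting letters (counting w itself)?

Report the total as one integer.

5

#0=i has no predecessor
#1=i depends on [0:i]
#2=i depends on [1:i]
#3=o depends on [2:i]
#4=o depends on [3:o]
#5=i depends on [4:o]
#6=o depends on [5:i]
#7=o depends on [6:o]
#8=o depends on [7:o]
#9=c depends on [5:i]
#10=o depends on [8:o]
sources: [0:i]
N(rest) = Σ N(rest − s) over sources s of rest; N(one piece) = 1:
  size 1 → [9]=1  [10]=1
  size 2 → [8,10]=1  [9,10]=2
  size 3 → [7,8,10]=1  [8,9,10]=3
  size 4 → [6,7,8,10]=1  [7,8,9,10]=4
  size 5 → [6,7,8,9,10]=5
  size 6 → [5,6,7,8,9,10]=5
  size 7 → [4,5,6,7,8,9,10]=5
  size 8 → [3,4,5,6,7,8,9,10]=5
  size 9 → [2,3,4,5,6,7,8,9,10]=5
  first=0(i) contributes 5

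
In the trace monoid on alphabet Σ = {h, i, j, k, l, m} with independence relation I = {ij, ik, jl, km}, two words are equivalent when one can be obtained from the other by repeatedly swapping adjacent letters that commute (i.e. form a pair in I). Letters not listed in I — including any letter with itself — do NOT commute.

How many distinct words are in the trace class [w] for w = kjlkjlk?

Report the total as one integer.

4

piece 0:k — minimal
piece 1:j rests on {0:k}
piece 2:l rests on {0:k}
piece 3:k rests on {1:j, 2:l}
piece 4:j rests on {3:k}
piece 5:l rests on {3:k}
piece 6:k rests on {4:j, 5:l}
minimal pieces: {0:k}
ways to finish when only these pieces remain (= sum over removing one remaining piece with nothing left below it):
  1 left: {6}→1
  2 left: {4,6}→1  {5,6}→1
  3 left: {4,5,6}→2
  4 left: {3,4,5,6}→2
  5 left: {1,3,4,5,6}→2  {2,3,4,5,6}→2
  placing 0:k first → 4 extensions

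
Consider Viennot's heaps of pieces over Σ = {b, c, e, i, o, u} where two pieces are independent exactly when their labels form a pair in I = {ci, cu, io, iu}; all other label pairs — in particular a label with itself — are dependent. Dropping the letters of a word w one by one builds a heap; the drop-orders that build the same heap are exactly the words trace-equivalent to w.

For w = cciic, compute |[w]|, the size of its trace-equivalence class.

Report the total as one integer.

10

drop 0:c onto floor
drop 1:c onto {0:c}
drop 2:i onto floor
drop 3:i onto {2:i}
drop 4:c onto {1:c}
ground layer = {0:c, 2:i}
drop-orders for the pieces not yet dropped (sum over which currently-grounded one goes next):
  1 to go: {3} 1  {4} 1
  2 to go: {1,4} 1  {2,3} 1  {3,4} 2
  3 to go: {0,1,4} 1  {1,3,4} 3  {2,3,4} 3
  if 0:c drops first: 6 orders
  if 2:i drops first: 4 orders
heap linearizations: 10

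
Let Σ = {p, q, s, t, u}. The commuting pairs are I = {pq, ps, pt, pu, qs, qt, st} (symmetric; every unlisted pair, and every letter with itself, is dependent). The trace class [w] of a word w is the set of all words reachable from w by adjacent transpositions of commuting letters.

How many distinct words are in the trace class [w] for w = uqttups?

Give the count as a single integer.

piece 0:u — minimal
piece 1:q rests on {0:u}
piece 2:t rests on {0:u}
piece 3:t rests on {2:t}
piece 4:u rests on {1:q, 3:t}
piece 5:p — minimal
piece 6:s rests on {4:u}
minimal pieces: {0:u, 5:p}
ways to finish when only these pieces remain (= sum over removing one remaining piece with nothing left below it):
  1 left: {5}→1  {6}→1
  2 left: {4,6}→1  {5,6}→2
  3 left: {1,4,6}→1  {3,4,6}→1  {4,5,6}→3
  4 left: {1,3,4,6}→2  {1,4,5,6}→4  {2,3,4,6}→1  {3,4,5,6}→4
  5 left: {1,2,3,4,6}→3  {1,3,4,5,6}→10  {2,3,4,5,6}→5
  placing 0:u first → 18 extensions
  placing 5:p first → 3 extensions
total linear extensions = 21

21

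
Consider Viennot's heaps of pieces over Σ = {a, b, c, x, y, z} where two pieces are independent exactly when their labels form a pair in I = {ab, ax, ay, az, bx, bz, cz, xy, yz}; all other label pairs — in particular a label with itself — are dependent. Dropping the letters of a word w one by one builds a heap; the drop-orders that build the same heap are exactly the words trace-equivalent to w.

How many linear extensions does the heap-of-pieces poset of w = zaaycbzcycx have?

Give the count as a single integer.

135

0(z) covers ∅
1(a) covers ∅
2(a) covers 1:a
3(y) covers ∅
4(c) covers 2:a, 3:y
5(b) covers 4:c
6(z) covers 0:z
7(c) covers 5:b
8(y) covers 7:c
9(c) covers 8:y
10(x) covers 6:z, 9:c
floor of heap: 0:z, 1:a, 3:y
completions by unplaced set U, small U first (add the entries for U minus each lowest piece of U):
  |U|=1: {10}:1
  |U|=2: {6,10}:1  {9,10}:1
  |U|=3: {0,6,10}:1  {6,9,10}:2  {8,9,10}:1
  |U|=4: {0,6,9,10}:3  {6,8,9,10}:3  {7,8,9,10}:1
  |U|=5: {0,6,8,9,10}:6  {5,7,8,9,10}:1  {6,7,8,9,10}:4
  |U|=6: {0,6,7,8,9,10}:10  {4,5,7,8,9,10}:1  {5,6,7,8,9,10}:5
  |U|=7: {0,5,6,7,8,9,10}:15  {2,4,5,7,8,9,10}:1  {3,4,5,7,8,9,10}:1  {4,5,6,7,8,9,10}:6
  |U|=8: {0,4,5,6,7,8,9,10}:21  {1,2,4,5,7,8,9,10}:1  {2,3,4,5,7,8,9,10}:2  {2,4,5,6,7,8,9,10}:7  {3,4,5,6,7,8,9,10}:7
  |U|=9: {0,2,4,5,6,7,8,9,10}:28  {0,3,4,5,6,7,8,9,10}:28  {1,2,3,4,5,7,8,9,10}:3  {1,2,4,5,6,7,8,9,10}:8  {2,3,4,5,6,7,8,9,10}:16
  start at 0(z): 27
  start at 1(a): 72
  start at 3(y): 36
sum over floor = 135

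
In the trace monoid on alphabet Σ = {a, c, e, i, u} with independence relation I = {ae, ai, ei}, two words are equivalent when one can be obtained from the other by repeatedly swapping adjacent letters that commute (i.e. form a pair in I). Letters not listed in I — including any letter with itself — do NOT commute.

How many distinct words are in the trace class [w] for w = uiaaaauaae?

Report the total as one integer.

0(u) covers ∅
1(i) covers 0:u
2(a) covers 0:u
3(a) covers 2:a
4(a) covers 3:a
5(a) covers 4:a
6(u) covers 1:i, 5:a
7(a) covers 6:u
8(a) covers 7:a
9(e) covers 6:u
floor of heap: 0:u
completions by unplaced set U, small U first (add the entries for U minus each lowest piece of U):
  |U|=1: {8}:1  {9}:1
  |U|=2: {7,8}:1  {8,9}:2
  |U|=3: {7,8,9}:3
  |U|=4: {6,7,8,9}:3
  |U|=5: {1,6,7,8,9}:3  {5,6,7,8,9}:3
  |U|=6: {1,5,6,7,8,9}:6  {4,5,6,7,8,9}:3
  |U|=7: {1,4,5,6,7,8,9}:9  {3,4,5,6,7,8,9}:3
  |U|=8: {1,3,4,5,6,7,8,9}:12  {2,3,4,5,6,7,8,9}:3
  start at 0(u): 15

15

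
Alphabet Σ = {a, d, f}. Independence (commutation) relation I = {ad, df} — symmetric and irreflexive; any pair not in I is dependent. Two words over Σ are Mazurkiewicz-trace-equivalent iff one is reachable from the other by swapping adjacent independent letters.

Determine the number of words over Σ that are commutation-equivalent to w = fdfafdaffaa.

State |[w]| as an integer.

55

#0=f has no predecessor
#1=d has no predecessor
#2=f depends on [0:f]
#3=a depends on [2:f]
#4=f depends on [3:a]
#5=d depends on [1:d]
#6=a depends on [4:f]
#7=f depends on [6:a]
#8=f depends on [7:f]
#9=a depends on [8:f]
#10=a depends on [9:a]
sources: [0:f, 1:d]
N(rest) = Σ N(rest − s) over sources s of rest; N(one piece) = 1:
  size 1 → [5]=1  [10]=1
  size 2 → [1,5]=1  [5,10]=2  [9,10]=1
  size 3 → [1,5,10]=3  [5,9,10]=3  [8,9,10]=1
  size 4 → [1,5,9,10]=6  [5,8,9,10]=4  [7,8,9,10]=1
  size 5 → [1,5,8,9,10]=10  [5,7,8,9,10]=5  [6,7,8,9,10]=1
  size 6 → [1,5,7,8,9,10]=15  [4,6,7,8,9,10]=1  [5,6,7,8,9,10]=6
  size 7 → [1,5,6,7,8,9,10]=21  [3,4,6,7,8,9,10]=1  [4,5,6,7,8,9,10]=7
  size 8 → [1,4,5,6,7,8,9,10]=28  [2,3,4,6,7,8,9,10]=1  [3,4,5,6,7,8,9,10]=8
  size 9 → [0,2,3,4,6,7,8,9,10]=1  [1,3,4,5,6,7,8,9,10]=36  [2,3,4,5,6,7,8,9,10]=9
  first=0(f) contributes 45
  first=1(d) contributes 10
|[w]| = 55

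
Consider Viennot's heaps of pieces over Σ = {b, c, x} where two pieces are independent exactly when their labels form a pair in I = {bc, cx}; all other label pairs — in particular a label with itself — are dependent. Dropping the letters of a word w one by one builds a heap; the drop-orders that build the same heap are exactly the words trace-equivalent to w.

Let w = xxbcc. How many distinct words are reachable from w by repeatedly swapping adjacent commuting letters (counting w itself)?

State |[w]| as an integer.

10

0(x) covers ∅
1(x) covers 0:x
2(b) covers 1:x
3(c) covers ∅
4(c) covers 3:c
floor of heap: 0:x, 3:c
completions by unplaced set U, small U first (add the entries for U minus each lowest piece of U):
  |U|=1: {2}:1  {4}:1
  |U|=2: {1,2}:1  {2,4}:2  {3,4}:1
  |U|=3: {0,1,2}:1  {1,2,4}:3  {2,3,4}:3
  start at 0(x): 6
  start at 3(c): 4
sum over floor = 10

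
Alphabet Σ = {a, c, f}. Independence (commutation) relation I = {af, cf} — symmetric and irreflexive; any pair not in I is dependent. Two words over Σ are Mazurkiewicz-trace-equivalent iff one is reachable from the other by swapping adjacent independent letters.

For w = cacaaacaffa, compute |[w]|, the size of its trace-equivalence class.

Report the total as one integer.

#0=c has no predecessor
#1=a depends on [0:c]
#2=c depends on [1:a]
#3=a depends on [2:c]
#4=a depends on [3:a]
#5=a depends on [4:a]
#6=c depends on [5:a]
#7=a depends on [6:c]
#8=f has no predecessor
#9=f depends on [8:f]
#10=a depends on [7:a]
sources: [0:c, 8:f]
N(rest) = Σ N(rest − s) over sources s of rest; N(one piece) = 1:
  size 1 → [9]=1  [10]=1
  size 2 → [7,10]=1  [8,9]=1  [9,10]=2
  size 3 → [6,7,10]=1  [7,9,10]=3  [8,9,10]=3
  size 4 → [5,6,7,10]=1  [6,7,9,10]=4  [7,8,9,10]=6
  size 5 → [4,5,6,7,10]=1  [5,6,7,9,10]=5  [6,7,8,9,10]=10
  size 6 → [3,4,5,6,7,10]=1  [4,5,6,7,9,10]=6  [5,6,7,8,9,10]=15
  size 7 → [2,3,4,5,6,7,10]=1  [3,4,5,6,7,9,10]=7  [4,5,6,7,8,9,10]=21
  size 8 → [1,2,3,4,5,6,7,10]=1  [2,3,4,5,6,7,9,10]=8  [3,4,5,6,7,8,9,10]=28
  size 9 → [0,1,2,3,4,5,6,7,10]=1  [1,2,3,4,5,6,7,9,10]=9  [2,3,4,5,6,7,8,9,10]=36
  first=0(c) contributes 45
  first=8(f) contributes 10
|[w]| = 55

55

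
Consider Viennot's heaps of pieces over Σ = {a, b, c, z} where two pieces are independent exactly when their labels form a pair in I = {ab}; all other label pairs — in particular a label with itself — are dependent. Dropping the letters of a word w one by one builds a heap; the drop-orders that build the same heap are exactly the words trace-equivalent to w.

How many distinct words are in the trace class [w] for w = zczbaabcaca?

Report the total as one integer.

#0=z has no predecessor
#1=c depends on [0:z]
#2=z depends on [1:c]
#3=b depends on [2:z]
#4=a depends on [2:z]
#5=a depends on [4:a]
#6=b depends on [3:b]
#7=c depends on [5:a, 6:b]
#8=a depends on [7:c]
#9=c depends on [8:a]
#10=a depends on [9:c]
sources: [0:z]
N(rest) = Σ N(rest − s) over sources s of rest; N(one piece) = 1:
  size 1 → [10]=1
  size 2 → [9,10]=1
  size 3 → [8,9,10]=1
  size 4 → [7,8,9,10]=1
  size 5 → [5,7,8,9,10]=1  [6,7,8,9,10]=1
  size 6 → [3,6,7,8,9,10]=1  [4,5,7,8,9,10]=1  [5,6,7,8,9,10]=2
  size 7 → [3,5,6,7,8,9,10]=3  [4,5,6,7,8,9,10]=3
  size 8 → [3,4,5,6,7,8,9,10]=6
  size 9 → [2,3,4,5,6,7,8,9,10]=6
  first=0(z) contributes 6

6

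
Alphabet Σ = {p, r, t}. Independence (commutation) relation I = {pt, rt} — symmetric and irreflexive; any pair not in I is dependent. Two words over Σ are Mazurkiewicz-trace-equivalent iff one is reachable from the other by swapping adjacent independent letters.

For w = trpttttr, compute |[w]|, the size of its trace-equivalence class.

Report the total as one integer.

drop 0:t onto floor
drop 1:r onto floor
drop 2:p onto {1:r}
drop 3:t onto {0:t}
drop 4:t onto {3:t}
drop 5:t onto {4:t}
drop 6:t onto {5:t}
drop 7:r onto {2:p}
ground layer = {0:t, 1:r}
drop-orders for the pieces not yet dropped (sum over which currently-grounded one goes next):
  1 to go: {6} 1  {7} 1
  2 to go: {2,7} 1  {5,6} 1  {6,7} 2
  3 to go: {1,2,7} 1  {2,6,7} 3  {4,5,6} 1  {5,6,7} 3
  4 to go: {1,2,6,7} 4  {2,5,6,7} 6  {3,4,5,6} 1  {4,5,6,7} 4
  5 to go: {0,3,4,5,6} 1  {1,2,5,6,7} 10  {2,4,5,6,7} 10  {3,4,5,6,7} 5
  6 to go: {0,3,4,5,6,7} 6  {1,2,4,5,6,7} 20  {2,3,4,5,6,7} 15
  if 0:t drops first: 35 orders
  if 1:r drops first: 21 orders
heap linearizations: 56

56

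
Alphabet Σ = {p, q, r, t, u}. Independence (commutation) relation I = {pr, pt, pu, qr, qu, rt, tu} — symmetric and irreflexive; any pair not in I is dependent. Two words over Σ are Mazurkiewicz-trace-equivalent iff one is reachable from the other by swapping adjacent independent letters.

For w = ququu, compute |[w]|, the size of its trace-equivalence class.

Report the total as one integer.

10

drop 0:q onto floor
drop 1:u onto floor
drop 2:q onto {0:q}
drop 3:u onto {1:u}
drop 4:u onto {3:u}
ground layer = {0:q, 1:u}
drop-orders for the pieces not yet dropped (sum over which currently-grounded one goes next):
  1 to go: {2} 1  {4} 1
  2 to go: {0,2} 1  {2,4} 2  {3,4} 1
  3 to go: {0,2,4} 3  {1,3,4} 1  {2,3,4} 3
  if 0:q drops first: 4 orders
  if 1:u drops first: 6 orders
heap linearizations: 10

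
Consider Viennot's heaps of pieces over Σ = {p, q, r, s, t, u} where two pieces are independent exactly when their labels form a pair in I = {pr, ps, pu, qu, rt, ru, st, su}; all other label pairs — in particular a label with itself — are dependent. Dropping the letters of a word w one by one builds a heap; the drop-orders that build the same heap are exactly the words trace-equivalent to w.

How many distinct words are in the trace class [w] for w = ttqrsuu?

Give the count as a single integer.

10

#0=t has no predecessor
#1=t depends on [0:t]
#2=q depends on [1:t]
#3=r depends on [2:q]
#4=s depends on [3:r]
#5=u depends on [1:t]
#6=u depends on [5:u]
sources: [0:t]
N(rest) = Σ N(rest − s) over sources s of rest; N(one piece) = 1:
  size 1 → [4]=1  [6]=1
  size 2 → [3,4]=1  [4,6]=2  [5,6]=1
  size 3 → [2,3,4]=1  [3,4,6]=3  [4,5,6]=3
  size 4 → [2,3,4,6]=4  [3,4,5,6]=6
  size 5 → [2,3,4,5,6]=10
  first=0(t) contributes 10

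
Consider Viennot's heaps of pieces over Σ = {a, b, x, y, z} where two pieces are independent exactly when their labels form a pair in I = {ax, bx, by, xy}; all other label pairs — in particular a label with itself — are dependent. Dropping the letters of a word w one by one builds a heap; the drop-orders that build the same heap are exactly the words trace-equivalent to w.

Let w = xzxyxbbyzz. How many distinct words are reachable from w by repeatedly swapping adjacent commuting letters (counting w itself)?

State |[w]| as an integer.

90

#0=x has no predecessor
#1=z depends on [0:x]
#2=x depends on [1:z]
#3=y depends on [1:z]
#4=x depends on [2:x]
#5=b depends on [1:z]
#6=b depends on [5:b]
#7=y depends on [3:y]
#8=z depends on [4:x, 6:b, 7:y]
#9=z depends on [8:z]
sources: [0:x]
N(rest) = Σ N(rest − s) over sources s of rest; N(one piece) = 1:
  size 1 → [9]=1
  size 2 → [8,9]=1
  size 3 → [4,8,9]=1  [6,8,9]=1  [7,8,9]=1
  size 4 → [2,4,8,9]=1  [3,7,8,9]=1  [4,6,8,9]=2  [4,7,8,9]=2  [5,6,8,9]=1  [6,7,8,9]=2
  size 5 → [2,4,6,8,9]=3  [2,4,7,8,9]=3  [3,4,7,8,9]=3  [3,6,7,8,9]=3  [4,5,6,8,9]=3  [4,6,7,8,9]=6  [5,6,7,8,9]=3
  size 6 → [2,3,4,7,8,9]=6  [2,4,5,6,8,9]=6  [2,4,6,7,8,9]=12  [3,4,6,7,8,9]=12  [3,5,6,7,8,9]=6  [4,5,6,7,8,9]=12
  size 7 → [2,3,4,6,7,8,9]=30  [2,4,5,6,7,8,9]=30  [3,4,5,6,7,8,9]=30
  size 8 → [2,3,4,5,6,7,8,9]=90
  first=0(x) contributes 90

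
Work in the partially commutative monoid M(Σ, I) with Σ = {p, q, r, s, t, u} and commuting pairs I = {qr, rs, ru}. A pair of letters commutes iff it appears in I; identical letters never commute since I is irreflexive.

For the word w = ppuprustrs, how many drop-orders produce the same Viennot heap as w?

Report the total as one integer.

#0=p has no predecessor
#1=p depends on [0:p]
#2=u depends on [1:p]
#3=p depends on [2:u]
#4=r depends on [3:p]
#5=u depends on [3:p]
#6=s depends on [5:u]
#7=t depends on [4:r, 6:s]
#8=r depends on [7:t]
#9=s depends on [7:t]
sources: [0:p]
N(rest) = Σ N(rest − s) over sources s of rest; N(one piece) = 1:
  size 1 → [8]=1  [9]=1
  size 2 → [8,9]=2
  size 3 → [7,8,9]=2
  size 4 → [4,7,8,9]=2  [6,7,8,9]=2
  size 5 → [4,6,7,8,9]=4  [5,6,7,8,9]=2
  size 6 → [4,5,6,7,8,9]=6
  size 7 → [3,4,5,6,7,8,9]=6
  size 8 → [2,3,4,5,6,7,8,9]=6
  first=0(p) contributes 6

6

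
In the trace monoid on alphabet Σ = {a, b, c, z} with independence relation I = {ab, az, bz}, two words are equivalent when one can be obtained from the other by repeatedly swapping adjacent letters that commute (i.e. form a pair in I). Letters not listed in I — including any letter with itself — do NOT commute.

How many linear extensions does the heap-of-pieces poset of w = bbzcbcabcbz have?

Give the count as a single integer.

12

#0=b has no predecessor
#1=b depends on [0:b]
#2=z has no predecessor
#3=c depends on [1:b, 2:z]
#4=b depends on [3:c]
#5=c depends on [4:b]
#6=a depends on [5:c]
#7=b depends on [5:c]
#8=c depends on [6:a, 7:b]
#9=b depends on [8:c]
#10=z depends on [8:c]
sources: [0:b, 2:z]
N(rest) = Σ N(rest − s) over sources s of rest; N(one piece) = 1:
  size 1 → [9]=1  [10]=1
  size 2 → [9,10]=2
  size 3 → [8,9,10]=2
  size 4 → [6,8,9,10]=2  [7,8,9,10]=2
  size 5 → [6,7,8,9,10]=4
  size 6 → [5,6,7,8,9,10]=4
  size 7 → [4,5,6,7,8,9,10]=4
  size 8 → [3,4,5,6,7,8,9,10]=4
  size 9 → [1,3,4,5,6,7,8,9,10]=4  [2,3,4,5,6,7,8,9,10]=4
  first=0(b) contributes 8
  first=2(z) contributes 4
|[w]| = 12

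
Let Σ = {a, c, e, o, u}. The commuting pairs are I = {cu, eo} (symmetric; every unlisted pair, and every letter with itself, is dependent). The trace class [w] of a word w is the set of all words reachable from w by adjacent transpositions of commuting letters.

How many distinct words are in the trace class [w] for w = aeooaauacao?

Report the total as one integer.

0(a) covers ∅
1(e) covers 0:a
2(o) covers 0:a
3(o) covers 2:o
4(a) covers 1:e, 3:o
5(a) covers 4:a
6(u) covers 5:a
7(a) covers 6:u
8(c) covers 7:a
9(a) covers 8:c
10(o) covers 9:a
floor of heap: 0:a
completions by unplaced set U, small U first (add the entries for U minus each lowest piece of U):
  |U|=1: {10}:1
  |U|=2: {9,10}:1
  |U|=3: {8,9,10}:1
  |U|=4: {7,8,9,10}:1
  |U|=5: {6,7,8,9,10}:1
  |U|=6: {5,6,7,8,9,10}:1
  |U|=7: {4,5,6,7,8,9,10}:1
  |U|=8: {1,4,5,6,7,8,9,10}:1  {3,4,5,6,7,8,9,10}:1
  |U|=9: {1,3,4,5,6,7,8,9,10}:2  {2,3,4,5,6,7,8,9,10}:1
  start at 0(a): 3

3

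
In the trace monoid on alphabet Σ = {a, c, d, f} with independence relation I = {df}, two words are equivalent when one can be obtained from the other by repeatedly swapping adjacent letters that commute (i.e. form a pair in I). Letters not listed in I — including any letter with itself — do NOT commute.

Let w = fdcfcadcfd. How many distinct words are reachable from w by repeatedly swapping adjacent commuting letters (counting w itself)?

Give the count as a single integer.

0(f) covers ∅
1(d) covers ∅
2(c) covers 0:f, 1:d
3(f) covers 2:c
4(c) covers 3:f
5(a) covers 4:c
6(d) covers 5:a
7(c) covers 6:d
8(f) covers 7:c
9(d) covers 7:c
floor of heap: 0:f, 1:d
completions by unplaced set U, small U first (add the entries for U minus each lowest piece of U):
  |U|=1: {8}:1  {9}:1
  |U|=2: {8,9}:2
  |U|=3: {7,8,9}:2
  |U|=4: {6,7,8,9}:2
  |U|=5: {5,6,7,8,9}:2
  |U|=6: {4,5,6,7,8,9}:2
  |U|=7: {3,4,5,6,7,8,9}:2
  |U|=8: {2,3,4,5,6,7,8,9}:2
  start at 0(f): 2
  start at 1(d): 2
sum over floor = 4

4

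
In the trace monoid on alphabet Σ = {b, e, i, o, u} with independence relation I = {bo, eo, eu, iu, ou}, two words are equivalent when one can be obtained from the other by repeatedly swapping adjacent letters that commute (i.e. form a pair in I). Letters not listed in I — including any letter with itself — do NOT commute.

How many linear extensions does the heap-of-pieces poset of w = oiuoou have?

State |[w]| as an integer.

drop 0:o onto floor
drop 1:i onto {0:o}
drop 2:u onto floor
drop 3:o onto {1:i}
drop 4:o onto {3:o}
drop 5:u onto {2:u}
ground layer = {0:o, 2:u}
drop-orders for the pieces not yet dropped (sum over which currently-grounded one goes next):
  1 to go: {4} 1  {5} 1
  2 to go: {2,5} 1  {3,4} 1  {4,5} 2
  3 to go: {1,3,4} 1  {2,4,5} 3  {3,4,5} 3
  4 to go: {0,1,3,4} 1  {1,3,4,5} 4  {2,3,4,5} 6
  if 0:o drops first: 10 orders
  if 2:u drops first: 5 orders
heap linearizations: 15

15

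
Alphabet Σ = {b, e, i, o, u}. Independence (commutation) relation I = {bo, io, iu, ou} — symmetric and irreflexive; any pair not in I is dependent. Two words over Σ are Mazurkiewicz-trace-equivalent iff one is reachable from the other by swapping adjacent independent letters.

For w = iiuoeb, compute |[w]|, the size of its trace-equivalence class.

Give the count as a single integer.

12

drop 0:i onto floor
drop 1:i onto {0:i}
drop 2:u onto floor
drop 3:o onto floor
drop 4:e onto {1:i, 2:u, 3:o}
drop 5:b onto {4:e}
ground layer = {0:i, 2:u, 3:o}
drop-orders for the pieces not yet dropped (sum over which currently-grounded one goes next):
  1 to go: {5} 1
  2 to go: {4,5} 1
  3 to go: {1,4,5} 1  {2,4,5} 1  {3,4,5} 1
  4 to go: {0,1,4,5} 1  {1,2,4,5} 2  {1,3,4,5} 2  {2,3,4,5} 2
  if 0:i drops first: 6 orders
  if 2:u drops first: 3 orders
  if 3:o drops first: 3 orders
heap linearizations: 12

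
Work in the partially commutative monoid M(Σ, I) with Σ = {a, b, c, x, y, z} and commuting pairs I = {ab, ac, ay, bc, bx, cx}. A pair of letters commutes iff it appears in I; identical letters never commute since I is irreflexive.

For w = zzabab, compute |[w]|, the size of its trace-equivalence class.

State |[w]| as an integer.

0(z) covers ∅
1(z) covers 0:z
2(a) covers 1:z
3(b) covers 1:z
4(a) covers 2:a
5(b) covers 3:b
floor of heap: 0:z
completions by unplaced set U, small U first (add the entries for U minus each lowest piece of U):
  |U|=1: {4}:1  {5}:1
  |U|=2: {2,4}:1  {3,5}:1  {4,5}:2
  |U|=3: {2,4,5}:3  {3,4,5}:3
  |U|=4: {2,3,4,5}:6
  start at 0(z): 6

6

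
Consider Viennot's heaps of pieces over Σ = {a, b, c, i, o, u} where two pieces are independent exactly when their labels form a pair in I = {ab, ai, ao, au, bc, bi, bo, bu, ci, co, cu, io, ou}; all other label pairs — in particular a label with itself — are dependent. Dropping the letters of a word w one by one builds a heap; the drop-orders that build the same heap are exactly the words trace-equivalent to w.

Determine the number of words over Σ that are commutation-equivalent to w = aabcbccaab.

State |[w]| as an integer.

120

#0=a has no predecessor
#1=a depends on [0:a]
#2=b has no predecessor
#3=c depends on [1:a]
#4=b depends on [2:b]
#5=c depends on [3:c]
#6=c depends on [5:c]
#7=a depends on [6:c]
#8=a depends on [7:a]
#9=b depends on [4:b]
sources: [0:a, 2:b]
N(rest) = Σ N(rest − s) over sources s of rest; N(one piece) = 1:
  size 1 → [8]=1  [9]=1
  size 2 → [4,9]=1  [7,8]=1  [8,9]=2
  size 3 → [2,4,9]=1  [4,8,9]=3  [6,7,8]=1  [7,8,9]=3
  size 4 → [2,4,8,9]=4  [4,7,8,9]=6  [5,6,7,8]=1  [6,7,8,9]=4
  size 5 → [2,4,7,8,9]=10  [3,5,6,7,8]=1  [4,6,7,8,9]=10  [5,6,7,8,9]=5
  size 6 → [1,3,5,6,7,8]=1  [2,4,6,7,8,9]=20  [3,5,6,7,8,9]=6  [4,5,6,7,8,9]=15
  size 7 → [0,1,3,5,6,7,8]=1  [1,3,5,6,7,8,9]=7  [2,4,5,6,7,8,9]=35  [3,4,5,6,7,8,9]=21
  size 8 → [0,1,3,5,6,7,8,9]=8  [1,3,4,5,6,7,8,9]=28  [2,3,4,5,6,7,8,9]=56
  first=0(a) contributes 84
  first=2(b) contributes 36
|[w]| = 120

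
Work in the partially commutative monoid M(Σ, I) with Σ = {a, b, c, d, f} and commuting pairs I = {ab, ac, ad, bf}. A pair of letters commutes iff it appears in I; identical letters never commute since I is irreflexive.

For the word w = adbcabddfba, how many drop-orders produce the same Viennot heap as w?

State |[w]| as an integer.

drop 0:a onto floor
drop 1:d onto floor
drop 2:b onto {1:d}
drop 3:c onto {2:b}
drop 4:a onto {0:a}
drop 5:b onto {3:c}
drop 6:d onto {5:b}
drop 7:d onto {6:d}
drop 8:f onto {4:a, 7:d}
drop 9:b onto {7:d}
drop 10:a onto {8:f}
ground layer = {0:a, 1:d}
drop-orders for the pieces not yet dropped (sum over which currently-grounded one goes next):
  1 to go: {9} 1  {10} 1
  2 to go: {8,10} 1  {9,10} 2
  3 to go: {4,8,10} 1  {8,9,10} 3
  4 to go: {0,4,8,10} 1  {4,8,9,10} 4  {7,8,9,10} 3
  5 to go: {0,4,8,9,10} 5  {4,7,8,9,10} 7  {6,7,8,9,10} 3
  6 to go: {0,4,7,8,9,10} 12  {4,6,7,8,9,10} 10  {5,6,7,8,9,10} 3
  7 to go: {0,4,6,7,8,9,10} 22  {3,5,6,7,8,9,10} 3  {4,5,6,7,8,9,10} 13
  8 to go: {0,4,5,6,7,8,9,10} 35  {2,3,5,6,7,8,9,10} 3  {3,4,5,6,7,8,9,10} 16
  9 to go: {0,3,4,5,6,7,8,9,10} 51  {1,2,3,5,6,7,8,9,10} 3  {2,3,4,5,6,7,8,9,10} 19
  if 0:a drops first: 22 orders
  if 1:d drops first: 70 orders
heap linearizations: 92

92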